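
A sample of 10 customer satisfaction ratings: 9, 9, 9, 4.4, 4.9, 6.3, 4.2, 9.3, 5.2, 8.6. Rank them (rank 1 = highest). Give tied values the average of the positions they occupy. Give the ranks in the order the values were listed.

3, 3, 3, 9, 8, 6, 10, 1, 7, 5

Sorted (descending): 9.3, 9, 9, 9, 8.6, 6.3, 5.2, 4.9, 4.4, 4.2
The 3 values of 9 occupy positions 2–4 → average rank 3.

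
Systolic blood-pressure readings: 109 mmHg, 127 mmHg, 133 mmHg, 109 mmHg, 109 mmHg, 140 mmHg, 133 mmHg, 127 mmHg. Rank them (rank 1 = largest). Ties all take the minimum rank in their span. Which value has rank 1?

Sorted (descending): 140, 133, 133, 127, 127, 109, 109, 109
The 2 values of 133 occupy positions 2–3 → each gets rank 2.
The 2 values of 127 occupy positions 4–5 → each gets rank 4.
The 3 values of 109 occupy positions 6–8 → each gets rank 6.
Rank 1 → value 140.

140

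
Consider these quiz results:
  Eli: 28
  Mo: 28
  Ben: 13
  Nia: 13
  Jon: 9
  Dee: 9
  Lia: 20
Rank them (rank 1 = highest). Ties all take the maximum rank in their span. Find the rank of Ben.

5

Sorted (descending): 28, 28, 20, 13, 13, 9, 9
The 2 values of 28 occupy positions 1–2 → each gets rank 2.
The 2 values of 13 occupy positions 4–5 → each gets rank 5.
The 2 values of 9 occupy positions 6–7 → each gets rank 7.
Ben has value 13 → rank 5.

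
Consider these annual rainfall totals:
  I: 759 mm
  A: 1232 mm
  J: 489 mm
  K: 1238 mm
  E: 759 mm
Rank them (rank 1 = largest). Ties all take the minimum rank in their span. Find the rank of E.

3

Sorted (descending): 1238, 1232, 759, 759, 489
The 2 values of 759 occupy positions 3–4 → each gets rank 3.
E has value 759 mm → rank 3.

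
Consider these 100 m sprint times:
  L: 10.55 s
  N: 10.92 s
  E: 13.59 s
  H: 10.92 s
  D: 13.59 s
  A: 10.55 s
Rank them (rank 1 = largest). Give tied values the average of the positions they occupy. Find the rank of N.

3.5

Sorted (descending): 13.59, 13.59, 10.92, 10.92, 10.55, 10.55
The 2 values of 13.59 occupy positions 1–2 → average rank (1+2)/2 = 1.5.
The 2 values of 10.92 occupy positions 3–4 → average rank (3+4)/2 = 3.5.
The 2 values of 10.55 occupy positions 5–6 → average rank (5+6)/2 = 5.5.
N has value 10.92 s → rank 3.5.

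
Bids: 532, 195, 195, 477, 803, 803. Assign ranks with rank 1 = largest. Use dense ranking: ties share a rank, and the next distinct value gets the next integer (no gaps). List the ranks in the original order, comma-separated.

Sorted (descending): 803, 803, 532, 477, 195, 195
The 2 values of 803 share dense rank 1.
The 2 values of 195 share dense rank 4.
Remaining distinct values take the next consecutive integers.

2, 4, 4, 3, 1, 1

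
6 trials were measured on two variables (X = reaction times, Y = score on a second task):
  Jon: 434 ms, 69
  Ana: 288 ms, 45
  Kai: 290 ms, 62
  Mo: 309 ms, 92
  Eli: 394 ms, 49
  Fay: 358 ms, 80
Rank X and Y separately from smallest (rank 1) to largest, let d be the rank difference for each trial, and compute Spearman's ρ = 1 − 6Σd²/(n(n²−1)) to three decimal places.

Ranks of variable 1: 6, 1, 2, 3, 5, 4
Ranks of variable 2: 4, 1, 3, 6, 2, 5
d = r₁ − r₂: 2, 0, -1, -3, 3, -1
d²: 4, 0, 1, 9, 9, 1; Σd² = 24
ρ = 1 − 6·24/(6·35) = 1 − 144/210 = 0.314

0.314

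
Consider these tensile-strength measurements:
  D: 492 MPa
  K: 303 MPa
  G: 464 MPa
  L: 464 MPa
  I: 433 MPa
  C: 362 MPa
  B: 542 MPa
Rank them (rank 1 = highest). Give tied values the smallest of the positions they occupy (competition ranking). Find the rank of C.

Sorted (descending): 542, 492, 464, 464, 433, 362, 303
The 2 values of 464 occupy positions 3–4 → each gets rank 3.
C has value 362 MPa → rank 6.

6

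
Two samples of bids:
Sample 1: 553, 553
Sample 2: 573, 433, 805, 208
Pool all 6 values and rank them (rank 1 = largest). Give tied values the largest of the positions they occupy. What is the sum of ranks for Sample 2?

14

Sorted (descending): 805, 573, 553, 553, 433, 208
The 2 values of 553 occupy positions 3–4 → each gets rank 4.
Sample 2 values → pooled ranks: 573→2, 433→5, 805→1, 208→6
Rank sum = 2 + 5 + 1 + 6 = 14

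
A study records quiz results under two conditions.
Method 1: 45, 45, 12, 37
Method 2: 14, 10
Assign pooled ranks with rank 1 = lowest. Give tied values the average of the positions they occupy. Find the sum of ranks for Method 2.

4

Sorted (ascending): 10, 12, 14, 37, 45, 45
The 2 values of 45 occupy positions 5–6 → average rank (5+6)/2 = 5.5.
Method 2 values → pooled ranks: 14→3, 10→1
Rank sum = 3 + 1 = 4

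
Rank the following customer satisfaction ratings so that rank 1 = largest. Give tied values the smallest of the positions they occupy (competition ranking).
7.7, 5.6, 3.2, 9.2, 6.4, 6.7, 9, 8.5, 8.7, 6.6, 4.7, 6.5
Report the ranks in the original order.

Sorted (descending): 9.2, 9, 8.7, 8.5, 7.7, 6.7, 6.6, 6.5, 6.4, 5.6, 4.7, 3.2
No ties — each value takes its position as its rank.

5, 10, 12, 1, 9, 6, 2, 4, 3, 7, 11, 8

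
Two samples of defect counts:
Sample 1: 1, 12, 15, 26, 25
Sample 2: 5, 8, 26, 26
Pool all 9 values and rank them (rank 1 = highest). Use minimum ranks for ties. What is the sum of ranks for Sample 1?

25

Sorted (descending): 26, 26, 26, 25, 15, 12, 8, 5, 1
The 3 values of 26 occupy positions 1–3 → each gets rank 1.
Sample 1 values → pooled ranks: 1→9, 12→6, 15→5, 26→1, 25→4
Rank sum = 9 + 6 + 5 + 1 + 4 = 25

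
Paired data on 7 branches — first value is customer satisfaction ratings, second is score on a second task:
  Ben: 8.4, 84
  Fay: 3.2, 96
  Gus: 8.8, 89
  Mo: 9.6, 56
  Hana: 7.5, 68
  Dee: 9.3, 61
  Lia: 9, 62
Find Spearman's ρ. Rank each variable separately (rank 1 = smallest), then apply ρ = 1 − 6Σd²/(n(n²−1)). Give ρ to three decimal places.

-0.857

Ranks of variable 1: 3, 1, 4, 7, 2, 6, 5
Ranks of variable 2: 5, 7, 6, 1, 4, 2, 3
d = r₁ − r₂: -2, -6, -2, 6, -2, 4, 2
d²: 4, 36, 4, 36, 4, 16, 4; Σd² = 104
ρ = 1 − 6·104/(7·48) = 1 − 624/336 = -0.857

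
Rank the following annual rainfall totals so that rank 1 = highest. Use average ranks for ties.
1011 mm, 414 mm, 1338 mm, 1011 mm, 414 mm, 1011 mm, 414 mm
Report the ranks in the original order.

3, 6, 1, 3, 6, 3, 6

Sorted (descending): 1338, 1011, 1011, 1011, 414, 414, 414
The 3 values of 1011 occupy positions 2–4 → average rank 3.
The 3 values of 414 occupy positions 5–7 → average rank 6.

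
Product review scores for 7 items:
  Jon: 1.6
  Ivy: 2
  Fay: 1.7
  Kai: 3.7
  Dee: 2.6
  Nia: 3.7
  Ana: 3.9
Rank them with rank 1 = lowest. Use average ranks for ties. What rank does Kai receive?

5.5

Sorted (ascending): 1.6, 1.7, 2, 2.6, 3.7, 3.7, 3.9
The 2 values of 3.7 occupy positions 5–6 → average rank (5+6)/2 = 5.5.
Kai has value 3.7 → rank 5.5.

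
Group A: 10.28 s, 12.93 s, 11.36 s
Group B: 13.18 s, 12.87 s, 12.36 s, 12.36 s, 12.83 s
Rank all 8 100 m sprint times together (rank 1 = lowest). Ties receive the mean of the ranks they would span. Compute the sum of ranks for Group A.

Sorted (ascending): 10.28, 11.36, 12.36, 12.36, 12.83, 12.87, 12.93, 13.18
The 2 values of 12.36 occupy positions 3–4 → average rank (3+4)/2 = 3.5.
Group A values → pooled ranks: 10.28→1, 12.93→7, 11.36→2
Rank sum = 1 + 7 + 2 = 10

10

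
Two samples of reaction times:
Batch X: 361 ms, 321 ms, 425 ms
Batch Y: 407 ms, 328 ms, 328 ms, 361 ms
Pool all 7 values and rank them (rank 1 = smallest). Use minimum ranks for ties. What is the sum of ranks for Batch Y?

14

Sorted (ascending): 321, 328, 328, 361, 361, 407, 425
The 2 values of 328 occupy positions 2–3 → each gets rank 2.
The 2 values of 361 occupy positions 4–5 → each gets rank 4.
Batch Y values → pooled ranks: 407→6, 328→2, 328→2, 361→4
Rank sum = 6 + 2 + 2 + 4 = 14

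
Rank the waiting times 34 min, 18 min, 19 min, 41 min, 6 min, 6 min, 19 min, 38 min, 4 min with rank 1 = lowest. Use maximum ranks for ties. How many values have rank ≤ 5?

4

Sorted (ascending): 4, 6, 6, 18, 19, 19, 34, 38, 41
The 2 values of 6 occupy positions 2–3 → each gets rank 3.
The 2 values of 19 occupy positions 5–6 → each gets rank 6.
Ranks ≤ 5: {1, 3, 3, 4} → 4 values.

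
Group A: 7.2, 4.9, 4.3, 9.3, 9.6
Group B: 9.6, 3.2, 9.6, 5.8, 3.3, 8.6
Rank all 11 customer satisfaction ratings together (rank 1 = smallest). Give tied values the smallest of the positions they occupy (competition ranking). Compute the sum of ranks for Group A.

Sorted (ascending): 3.2, 3.3, 4.3, 4.9, 5.8, 7.2, 8.6, 9.3, 9.6, 9.6, 9.6
The 3 values of 9.6 occupy positions 9–11 → each gets rank 9.
Group A values → pooled ranks: 7.2→6, 4.9→4, 4.3→3, 9.3→8, 9.6→9
Rank sum = 6 + 4 + 3 + 8 + 9 = 30

30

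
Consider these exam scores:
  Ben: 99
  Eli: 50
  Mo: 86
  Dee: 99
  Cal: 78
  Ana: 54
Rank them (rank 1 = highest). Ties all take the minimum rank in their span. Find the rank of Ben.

Sorted (descending): 99, 99, 86, 78, 54, 50
The 2 values of 99 occupy positions 1–2 → each gets rank 1.
Ben has value 99 → rank 1.

1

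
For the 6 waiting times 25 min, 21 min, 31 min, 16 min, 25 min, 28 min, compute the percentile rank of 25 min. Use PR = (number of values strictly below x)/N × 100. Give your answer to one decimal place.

33.3

N = 6.
Strictly below 25: 2. Equal to 25: 2.
PR = 2/6 × 100 = 33.3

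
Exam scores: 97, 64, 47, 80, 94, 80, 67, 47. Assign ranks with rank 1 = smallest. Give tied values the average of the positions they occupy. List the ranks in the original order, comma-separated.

Sorted (ascending): 47, 47, 64, 67, 80, 80, 94, 97
The 2 values of 47 occupy positions 1–2 → average rank (1+2)/2 = 1.5.
The 2 values of 80 occupy positions 5–6 → average rank (5+6)/2 = 5.5.

8, 3, 1.5, 5.5, 7, 5.5, 4, 1.5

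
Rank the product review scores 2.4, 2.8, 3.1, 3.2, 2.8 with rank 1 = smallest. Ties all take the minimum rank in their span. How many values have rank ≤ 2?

3

Sorted (ascending): 2.4, 2.8, 2.8, 3.1, 3.2
The 2 values of 2.8 occupy positions 2–3 → each gets rank 2.
Ranks ≤ 2: {1, 2, 2} → 3 values.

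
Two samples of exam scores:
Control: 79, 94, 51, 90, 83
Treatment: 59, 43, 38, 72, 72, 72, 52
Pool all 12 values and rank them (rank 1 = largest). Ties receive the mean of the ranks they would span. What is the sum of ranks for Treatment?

58

Sorted (descending): 94, 90, 83, 79, 72, 72, 72, 59, 52, 51, 43, 38
The 3 values of 72 occupy positions 5–7 → average rank 6.
Treatment values → pooled ranks: 59→8, 43→11, 38→12, 72→6, 72→6, 72→6, 52→9
Rank sum = 8 + 11 + 12 + 6 + 6 + 6 + 9 = 58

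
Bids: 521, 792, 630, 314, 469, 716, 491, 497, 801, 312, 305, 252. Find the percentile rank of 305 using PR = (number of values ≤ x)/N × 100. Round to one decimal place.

N = 12.
Strictly below 305: 1. Equal to 305: 1.
PR = 2/12 × 100 = 16.7

16.7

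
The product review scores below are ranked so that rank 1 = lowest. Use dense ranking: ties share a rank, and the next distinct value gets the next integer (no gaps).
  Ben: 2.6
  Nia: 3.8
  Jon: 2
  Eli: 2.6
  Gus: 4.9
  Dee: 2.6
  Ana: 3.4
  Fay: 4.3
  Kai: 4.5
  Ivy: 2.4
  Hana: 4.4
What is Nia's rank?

5

Sorted (ascending): 2, 2.4, 2.6, 2.6, 2.6, 3.4, 3.8, 4.3, 4.4, 4.5, 4.9
The 3 values of 2.6 share dense rank 3.
Remaining distinct values take the next consecutive integers.
Nia has value 3.8 → rank 5.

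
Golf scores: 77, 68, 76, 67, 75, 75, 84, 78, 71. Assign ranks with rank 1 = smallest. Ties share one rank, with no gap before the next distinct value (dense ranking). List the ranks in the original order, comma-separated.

6, 2, 5, 1, 4, 4, 8, 7, 3

Sorted (ascending): 67, 68, 71, 75, 75, 76, 77, 78, 84
The 2 values of 75 share dense rank 4.
Remaining distinct values take the next consecutive integers.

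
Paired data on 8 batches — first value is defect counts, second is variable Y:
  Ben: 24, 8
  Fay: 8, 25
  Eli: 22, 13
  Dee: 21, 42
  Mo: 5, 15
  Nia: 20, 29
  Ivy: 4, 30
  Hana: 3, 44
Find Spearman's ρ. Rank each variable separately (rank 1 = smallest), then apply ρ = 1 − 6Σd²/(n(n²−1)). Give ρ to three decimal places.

-0.667

Ranks of variable 1: 8, 4, 7, 6, 3, 5, 2, 1
Ranks of variable 2: 1, 4, 2, 7, 3, 5, 6, 8
d = r₁ − r₂: 7, 0, 5, -1, 0, 0, -4, -7
d²: 49, 0, 25, 1, 0, 0, 16, 49; Σd² = 140
ρ = 1 − 6·140/(8·63) = 1 − 840/504 = -0.667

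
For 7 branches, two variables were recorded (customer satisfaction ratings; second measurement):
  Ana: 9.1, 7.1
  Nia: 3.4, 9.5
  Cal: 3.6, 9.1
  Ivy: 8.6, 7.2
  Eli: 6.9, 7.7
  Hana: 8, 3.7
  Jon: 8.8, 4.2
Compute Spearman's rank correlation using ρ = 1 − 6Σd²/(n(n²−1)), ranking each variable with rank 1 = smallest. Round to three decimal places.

Ranks of variable 1: 7, 1, 2, 5, 3, 4, 6
Ranks of variable 2: 3, 7, 6, 4, 5, 1, 2
d = r₁ − r₂: 4, -6, -4, 1, -2, 3, 4
d²: 16, 36, 16, 1, 4, 9, 16; Σd² = 98
ρ = 1 − 6·98/(7·48) = 1 − 588/336 = -0.750

-0.750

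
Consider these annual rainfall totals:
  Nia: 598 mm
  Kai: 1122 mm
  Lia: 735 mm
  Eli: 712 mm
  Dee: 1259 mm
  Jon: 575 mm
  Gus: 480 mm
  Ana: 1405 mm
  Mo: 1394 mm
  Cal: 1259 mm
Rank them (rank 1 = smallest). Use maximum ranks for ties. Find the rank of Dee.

Sorted (ascending): 480, 575, 598, 712, 735, 1122, 1259, 1259, 1394, 1405
The 2 values of 1259 occupy positions 7–8 → each gets rank 8.
Dee has value 1259 mm → rank 8.

8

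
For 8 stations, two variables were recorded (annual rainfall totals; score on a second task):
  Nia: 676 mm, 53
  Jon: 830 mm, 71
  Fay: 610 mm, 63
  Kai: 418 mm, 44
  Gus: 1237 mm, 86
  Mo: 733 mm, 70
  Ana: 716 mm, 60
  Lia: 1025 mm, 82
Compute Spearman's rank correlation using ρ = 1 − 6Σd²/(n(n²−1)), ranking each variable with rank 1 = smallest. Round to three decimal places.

Ranks of variable 1: 3, 6, 2, 1, 8, 5, 4, 7
Ranks of variable 2: 2, 6, 4, 1, 8, 5, 3, 7
d = r₁ − r₂: 1, 0, -2, 0, 0, 0, 1, 0
d²: 1, 0, 4, 0, 0, 0, 1, 0; Σd² = 6
ρ = 1 − 6·6/(8·63) = 1 − 36/504 = 0.929

0.929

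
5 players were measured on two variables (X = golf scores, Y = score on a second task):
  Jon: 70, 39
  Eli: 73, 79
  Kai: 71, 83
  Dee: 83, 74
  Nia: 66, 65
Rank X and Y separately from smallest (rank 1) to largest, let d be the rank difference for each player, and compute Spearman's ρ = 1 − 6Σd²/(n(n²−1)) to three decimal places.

Ranks of variable 1: 2, 4, 3, 5, 1
Ranks of variable 2: 1, 4, 5, 3, 2
d = r₁ − r₂: 1, 0, -2, 2, -1
d²: 1, 0, 4, 4, 1; Σd² = 10
ρ = 1 − 6·10/(5·24) = 1 − 60/120 = 0.500

0.500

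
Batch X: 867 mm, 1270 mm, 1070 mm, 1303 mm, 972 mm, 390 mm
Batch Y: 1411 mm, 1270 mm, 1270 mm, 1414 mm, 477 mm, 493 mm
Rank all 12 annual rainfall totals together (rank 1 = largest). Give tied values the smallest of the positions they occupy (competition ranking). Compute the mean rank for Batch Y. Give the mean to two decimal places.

5.33

Sorted (descending): 1414, 1411, 1303, 1270, 1270, 1270, 1070, 972, 867, 493, 477, 390
The 3 values of 1270 occupy positions 4–6 → each gets rank 4.
Batch Y values → pooled ranks: 1411→2, 1270→4, 1270→4, 1414→1, 477→11, 493→10
Mean rank = (2 + 4 + 4 + 1 + 11 + 10) / 6 = 5.33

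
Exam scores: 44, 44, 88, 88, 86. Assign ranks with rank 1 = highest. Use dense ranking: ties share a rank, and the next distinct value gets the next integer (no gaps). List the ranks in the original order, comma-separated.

3, 3, 1, 1, 2

Sorted (descending): 88, 88, 86, 44, 44
The 2 values of 88 share dense rank 1.
The 2 values of 44 share dense rank 3.
Remaining distinct values take the next consecutive integers.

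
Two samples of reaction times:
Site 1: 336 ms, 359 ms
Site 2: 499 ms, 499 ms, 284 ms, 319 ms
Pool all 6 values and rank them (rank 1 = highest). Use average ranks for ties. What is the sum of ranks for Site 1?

Sorted (descending): 499, 499, 359, 336, 319, 284
The 2 values of 499 occupy positions 1–2 → average rank (1+2)/2 = 1.5.
Site 1 values → pooled ranks: 336→4, 359→3
Rank sum = 4 + 3 = 7

7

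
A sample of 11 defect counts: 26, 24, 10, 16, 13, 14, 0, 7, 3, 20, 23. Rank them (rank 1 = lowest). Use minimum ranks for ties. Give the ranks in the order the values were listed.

11, 10, 4, 7, 5, 6, 1, 3, 2, 8, 9

Sorted (ascending): 0, 3, 7, 10, 13, 14, 16, 20, 23, 24, 26
No ties — each value takes its position as its rank.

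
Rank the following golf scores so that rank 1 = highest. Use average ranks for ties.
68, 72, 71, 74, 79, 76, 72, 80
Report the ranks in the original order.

8, 5.5, 7, 4, 2, 3, 5.5, 1

Sorted (descending): 80, 79, 76, 74, 72, 72, 71, 68
The 2 values of 72 occupy positions 5–6 → average rank (5+6)/2 = 5.5.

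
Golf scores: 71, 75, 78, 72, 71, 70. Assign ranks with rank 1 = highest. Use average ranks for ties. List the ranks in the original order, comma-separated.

4.5, 2, 1, 3, 4.5, 6

Sorted (descending): 78, 75, 72, 71, 71, 70
The 2 values of 71 occupy positions 4–5 → average rank (4+5)/2 = 4.5.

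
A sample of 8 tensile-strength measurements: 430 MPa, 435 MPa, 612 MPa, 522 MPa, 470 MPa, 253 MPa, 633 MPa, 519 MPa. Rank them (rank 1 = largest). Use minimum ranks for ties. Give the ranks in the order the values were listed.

Sorted (descending): 633, 612, 522, 519, 470, 435, 430, 253
No ties — each value takes its position as its rank.

7, 6, 2, 3, 5, 8, 1, 4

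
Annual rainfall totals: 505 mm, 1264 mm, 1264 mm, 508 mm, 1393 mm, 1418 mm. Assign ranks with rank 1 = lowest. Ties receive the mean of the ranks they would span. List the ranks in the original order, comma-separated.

Sorted (ascending): 505, 508, 1264, 1264, 1393, 1418
The 2 values of 1264 occupy positions 3–4 → average rank (3+4)/2 = 3.5.

1, 3.5, 3.5, 2, 5, 6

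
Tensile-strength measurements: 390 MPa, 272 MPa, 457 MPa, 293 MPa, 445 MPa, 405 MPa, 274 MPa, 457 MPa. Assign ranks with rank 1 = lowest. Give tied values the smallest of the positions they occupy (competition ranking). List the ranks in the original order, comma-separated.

Sorted (ascending): 272, 274, 293, 390, 405, 445, 457, 457
The 2 values of 457 occupy positions 7–8 → each gets rank 7.

4, 1, 7, 3, 6, 5, 2, 7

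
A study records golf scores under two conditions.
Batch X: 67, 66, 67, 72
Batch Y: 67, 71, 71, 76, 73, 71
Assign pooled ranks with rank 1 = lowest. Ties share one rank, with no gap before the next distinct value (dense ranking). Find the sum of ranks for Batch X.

Sorted (ascending): 66, 67, 67, 67, 71, 71, 71, 72, 73, 76
The 3 values of 67 share dense rank 2.
The 3 values of 71 share dense rank 3.
Remaining distinct values take the next consecutive integers.
Batch X values → pooled ranks: 67→2, 66→1, 67→2, 72→4
Rank sum = 2 + 1 + 2 + 4 = 9

9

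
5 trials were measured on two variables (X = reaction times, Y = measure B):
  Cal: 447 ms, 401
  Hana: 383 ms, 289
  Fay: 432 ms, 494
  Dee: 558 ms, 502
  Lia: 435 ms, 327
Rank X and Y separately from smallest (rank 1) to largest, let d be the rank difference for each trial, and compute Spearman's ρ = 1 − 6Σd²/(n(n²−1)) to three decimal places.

0.700

Ranks of variable 1: 4, 1, 2, 5, 3
Ranks of variable 2: 3, 1, 4, 5, 2
d = r₁ − r₂: 1, 0, -2, 0, 1
d²: 1, 0, 4, 0, 1; Σd² = 6
ρ = 1 − 6·6/(5·24) = 1 − 36/120 = 0.700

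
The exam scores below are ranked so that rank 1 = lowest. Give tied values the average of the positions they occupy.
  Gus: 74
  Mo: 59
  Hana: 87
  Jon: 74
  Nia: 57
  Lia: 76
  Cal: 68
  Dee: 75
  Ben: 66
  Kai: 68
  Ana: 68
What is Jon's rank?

Sorted (ascending): 57, 59, 66, 68, 68, 68, 74, 74, 75, 76, 87
The 3 values of 68 occupy positions 4–6 → average rank 5.
The 2 values of 74 occupy positions 7–8 → average rank (7+8)/2 = 7.5.
Jon has value 74 → rank 7.5.

7.5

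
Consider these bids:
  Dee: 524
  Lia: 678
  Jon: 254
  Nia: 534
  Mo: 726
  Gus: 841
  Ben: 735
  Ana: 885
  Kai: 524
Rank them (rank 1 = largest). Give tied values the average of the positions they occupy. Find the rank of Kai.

7.5

Sorted (descending): 885, 841, 735, 726, 678, 534, 524, 524, 254
The 2 values of 524 occupy positions 7–8 → average rank (7+8)/2 = 7.5.
Kai has value 524 → rank 7.5.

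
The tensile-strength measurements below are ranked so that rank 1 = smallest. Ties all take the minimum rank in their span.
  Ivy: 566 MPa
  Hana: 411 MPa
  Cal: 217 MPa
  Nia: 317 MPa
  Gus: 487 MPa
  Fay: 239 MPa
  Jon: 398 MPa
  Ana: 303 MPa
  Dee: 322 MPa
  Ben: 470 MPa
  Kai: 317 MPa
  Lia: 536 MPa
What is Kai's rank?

4

Sorted (ascending): 217, 239, 303, 317, 317, 322, 398, 411, 470, 487, 536, 566
The 2 values of 317 occupy positions 4–5 → each gets rank 4.
Kai has value 317 MPa → rank 4.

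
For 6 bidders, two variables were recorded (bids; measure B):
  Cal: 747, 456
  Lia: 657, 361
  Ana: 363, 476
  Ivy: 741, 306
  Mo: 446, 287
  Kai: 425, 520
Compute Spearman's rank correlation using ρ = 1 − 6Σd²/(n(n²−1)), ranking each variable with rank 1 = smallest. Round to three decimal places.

Ranks of variable 1: 6, 4, 1, 5, 3, 2
Ranks of variable 2: 4, 3, 5, 2, 1, 6
d = r₁ − r₂: 2, 1, -4, 3, 2, -4
d²: 4, 1, 16, 9, 4, 16; Σd² = 50
ρ = 1 − 6·50/(6·35) = 1 − 300/210 = -0.429

-0.429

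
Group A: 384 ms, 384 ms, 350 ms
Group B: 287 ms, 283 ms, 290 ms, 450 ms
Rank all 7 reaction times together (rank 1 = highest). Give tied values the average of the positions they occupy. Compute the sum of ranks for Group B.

19

Sorted (descending): 450, 384, 384, 350, 290, 287, 283
The 2 values of 384 occupy positions 2–3 → average rank (2+3)/2 = 2.5.
Group B values → pooled ranks: 287→6, 283→7, 290→5, 450→1
Rank sum = 6 + 7 + 5 + 1 = 19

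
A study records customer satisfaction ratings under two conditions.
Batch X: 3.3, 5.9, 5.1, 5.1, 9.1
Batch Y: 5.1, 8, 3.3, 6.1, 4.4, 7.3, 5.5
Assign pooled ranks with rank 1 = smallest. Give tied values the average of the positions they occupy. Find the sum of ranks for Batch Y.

46.5

Sorted (ascending): 3.3, 3.3, 4.4, 5.1, 5.1, 5.1, 5.5, 5.9, 6.1, 7.3, 8, 9.1
The 2 values of 3.3 occupy positions 1–2 → average rank (1+2)/2 = 1.5.
The 3 values of 5.1 occupy positions 4–6 → average rank 5.
Batch Y values → pooled ranks: 5.1→5, 8→11, 3.3→1.5, 6.1→9, 4.4→3, 7.3→10, 5.5→7
Rank sum = 5 + 11 + 1.5 + 9 + 3 + 10 + 7 = 46.5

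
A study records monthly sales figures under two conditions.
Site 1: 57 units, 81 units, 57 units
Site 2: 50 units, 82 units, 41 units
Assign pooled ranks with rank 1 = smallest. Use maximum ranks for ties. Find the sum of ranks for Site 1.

13

Sorted (ascending): 41, 50, 57, 57, 81, 82
The 2 values of 57 occupy positions 3–4 → each gets rank 4.
Site 1 values → pooled ranks: 57→4, 81→5, 57→4
Rank sum = 4 + 5 + 4 = 13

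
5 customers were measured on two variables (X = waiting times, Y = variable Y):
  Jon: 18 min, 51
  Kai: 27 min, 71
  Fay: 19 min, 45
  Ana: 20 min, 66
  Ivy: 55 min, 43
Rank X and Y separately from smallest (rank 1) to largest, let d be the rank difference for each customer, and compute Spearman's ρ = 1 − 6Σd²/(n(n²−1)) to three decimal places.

Ranks of variable 1: 1, 4, 2, 3, 5
Ranks of variable 2: 3, 5, 2, 4, 1
d = r₁ − r₂: -2, -1, 0, -1, 4
d²: 4, 1, 0, 1, 16; Σd² = 22
ρ = 1 − 6·22/(5·24) = 1 − 132/120 = -0.100

-0.100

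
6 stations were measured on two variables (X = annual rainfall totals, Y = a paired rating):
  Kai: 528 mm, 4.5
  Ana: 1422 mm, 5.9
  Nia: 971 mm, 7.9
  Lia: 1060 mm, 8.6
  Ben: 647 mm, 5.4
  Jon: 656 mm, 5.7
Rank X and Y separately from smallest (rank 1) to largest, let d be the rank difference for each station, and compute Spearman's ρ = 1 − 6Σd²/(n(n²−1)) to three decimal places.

0.829

Ranks of variable 1: 1, 6, 4, 5, 2, 3
Ranks of variable 2: 1, 4, 5, 6, 2, 3
d = r₁ − r₂: 0, 2, -1, -1, 0, 0
d²: 0, 4, 1, 1, 0, 0; Σd² = 6
ρ = 1 − 6·6/(6·35) = 1 − 36/210 = 0.829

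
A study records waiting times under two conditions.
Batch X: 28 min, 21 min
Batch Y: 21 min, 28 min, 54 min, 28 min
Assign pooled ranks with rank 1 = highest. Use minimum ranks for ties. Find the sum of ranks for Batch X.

Sorted (descending): 54, 28, 28, 28, 21, 21
The 3 values of 28 occupy positions 2–4 → each gets rank 2.
The 2 values of 21 occupy positions 5–6 → each gets rank 5.
Batch X values → pooled ranks: 28→2, 21→5
Rank sum = 2 + 5 = 7

7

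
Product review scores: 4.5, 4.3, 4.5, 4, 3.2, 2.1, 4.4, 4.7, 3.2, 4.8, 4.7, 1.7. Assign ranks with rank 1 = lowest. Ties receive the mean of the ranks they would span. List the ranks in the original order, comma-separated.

Sorted (ascending): 1.7, 2.1, 3.2, 3.2, 4, 4.3, 4.4, 4.5, 4.5, 4.7, 4.7, 4.8
The 2 values of 3.2 occupy positions 3–4 → average rank (3+4)/2 = 3.5.
The 2 values of 4.5 occupy positions 8–9 → average rank (8+9)/2 = 8.5.
The 2 values of 4.7 occupy positions 10–11 → average rank (10+11)/2 = 10.5.

8.5, 6, 8.5, 5, 3.5, 2, 7, 10.5, 3.5, 12, 10.5, 1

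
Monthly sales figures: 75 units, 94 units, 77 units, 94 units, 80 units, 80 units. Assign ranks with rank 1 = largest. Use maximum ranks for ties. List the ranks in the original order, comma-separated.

6, 2, 5, 2, 4, 4

Sorted (descending): 94, 94, 80, 80, 77, 75
The 2 values of 94 occupy positions 1–2 → each gets rank 2.
The 2 values of 80 occupy positions 3–4 → each gets rank 4.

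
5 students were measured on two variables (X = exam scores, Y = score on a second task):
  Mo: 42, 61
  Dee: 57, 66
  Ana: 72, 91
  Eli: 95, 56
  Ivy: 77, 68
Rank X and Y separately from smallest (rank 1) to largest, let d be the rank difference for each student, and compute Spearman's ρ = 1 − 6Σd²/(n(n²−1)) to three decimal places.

Ranks of variable 1: 1, 2, 3, 5, 4
Ranks of variable 2: 2, 3, 5, 1, 4
d = r₁ − r₂: -1, -1, -2, 4, 0
d²: 1, 1, 4, 16, 0; Σd² = 22
ρ = 1 − 6·22/(5·24) = 1 − 132/120 = -0.100

-0.100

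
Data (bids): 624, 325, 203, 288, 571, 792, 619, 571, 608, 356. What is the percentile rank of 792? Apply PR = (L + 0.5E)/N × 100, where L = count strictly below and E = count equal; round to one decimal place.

95.0

N = 10.
Strictly below 792: 9. Equal to 792: 1.
PR = (9 + 0.5·1)/10 × 100 = 95.0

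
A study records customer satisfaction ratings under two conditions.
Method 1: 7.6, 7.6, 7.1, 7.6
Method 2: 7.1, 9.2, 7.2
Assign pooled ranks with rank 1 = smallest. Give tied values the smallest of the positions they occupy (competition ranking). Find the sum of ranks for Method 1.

13

Sorted (ascending): 7.1, 7.1, 7.2, 7.6, 7.6, 7.6, 9.2
The 2 values of 7.1 occupy positions 1–2 → each gets rank 1.
The 3 values of 7.6 occupy positions 4–6 → each gets rank 4.
Method 1 values → pooled ranks: 7.6→4, 7.6→4, 7.1→1, 7.6→4
Rank sum = 4 + 4 + 1 + 4 = 13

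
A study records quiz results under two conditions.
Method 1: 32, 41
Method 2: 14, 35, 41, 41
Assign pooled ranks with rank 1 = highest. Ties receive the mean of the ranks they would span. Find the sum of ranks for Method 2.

14

Sorted (descending): 41, 41, 41, 35, 32, 14
The 3 values of 41 occupy positions 1–3 → average rank 2.
Method 2 values → pooled ranks: 14→6, 35→4, 41→2, 41→2
Rank sum = 6 + 4 + 2 + 2 = 14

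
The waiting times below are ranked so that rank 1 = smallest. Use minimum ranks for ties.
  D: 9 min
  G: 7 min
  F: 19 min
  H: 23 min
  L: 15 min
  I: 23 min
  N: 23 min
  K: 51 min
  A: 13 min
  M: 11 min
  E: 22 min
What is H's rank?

Sorted (ascending): 7, 9, 11, 13, 15, 19, 22, 23, 23, 23, 51
The 3 values of 23 occupy positions 8–10 → each gets rank 8.
H has value 23 min → rank 8.

8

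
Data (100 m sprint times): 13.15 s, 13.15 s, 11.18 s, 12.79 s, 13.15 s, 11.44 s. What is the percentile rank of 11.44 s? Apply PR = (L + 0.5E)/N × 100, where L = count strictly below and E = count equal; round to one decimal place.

25.0

N = 6.
Strictly below 11.44: 1. Equal to 11.44: 1.
PR = (1 + 0.5·1)/6 × 100 = 25.0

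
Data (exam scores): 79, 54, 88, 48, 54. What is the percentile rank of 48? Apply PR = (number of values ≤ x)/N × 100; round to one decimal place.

N = 5.
Strictly below 48: 0. Equal to 48: 1.
PR = 1/5 × 100 = 20.0

20.0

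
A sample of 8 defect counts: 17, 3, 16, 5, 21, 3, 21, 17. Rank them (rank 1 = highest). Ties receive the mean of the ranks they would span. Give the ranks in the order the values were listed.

3.5, 7.5, 5, 6, 1.5, 7.5, 1.5, 3.5

Sorted (descending): 21, 21, 17, 17, 16, 5, 3, 3
The 2 values of 21 occupy positions 1–2 → average rank (1+2)/2 = 1.5.
The 2 values of 17 occupy positions 3–4 → average rank (3+4)/2 = 3.5.
The 2 values of 3 occupy positions 7–8 → average rank (7+8)/2 = 7.5.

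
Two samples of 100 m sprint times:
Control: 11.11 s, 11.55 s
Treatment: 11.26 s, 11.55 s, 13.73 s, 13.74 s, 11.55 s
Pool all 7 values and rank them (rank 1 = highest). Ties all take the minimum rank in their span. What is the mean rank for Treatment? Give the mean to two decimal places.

3.00

Sorted (descending): 13.74, 13.73, 11.55, 11.55, 11.55, 11.26, 11.11
The 3 values of 11.55 occupy positions 3–5 → each gets rank 3.
Treatment values → pooled ranks: 11.26→6, 11.55→3, 13.73→2, 13.74→1, 11.55→3
Mean rank = (6 + 3 + 2 + 1 + 3) / 5 = 3.00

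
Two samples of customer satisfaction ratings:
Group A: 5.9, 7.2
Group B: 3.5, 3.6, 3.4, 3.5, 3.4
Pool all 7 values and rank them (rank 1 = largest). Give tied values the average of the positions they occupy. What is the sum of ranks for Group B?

25

Sorted (descending): 7.2, 5.9, 3.6, 3.5, 3.5, 3.4, 3.4
The 2 values of 3.5 occupy positions 4–5 → average rank (4+5)/2 = 4.5.
The 2 values of 3.4 occupy positions 6–7 → average rank (6+7)/2 = 6.5.
Group B values → pooled ranks: 3.5→4.5, 3.6→3, 3.4→6.5, 3.5→4.5, 3.4→6.5
Rank sum = 4.5 + 3 + 6.5 + 4.5 + 6.5 = 25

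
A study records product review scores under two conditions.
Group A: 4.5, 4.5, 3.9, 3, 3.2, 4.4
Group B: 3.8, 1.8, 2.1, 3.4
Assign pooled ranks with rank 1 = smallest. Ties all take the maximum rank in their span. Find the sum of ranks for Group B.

14

Sorted (ascending): 1.8, 2.1, 3, 3.2, 3.4, 3.8, 3.9, 4.4, 4.5, 4.5
The 2 values of 4.5 occupy positions 9–10 → each gets rank 10.
Group B values → pooled ranks: 3.8→6, 1.8→1, 2.1→2, 3.4→5
Rank sum = 6 + 1 + 2 + 5 = 14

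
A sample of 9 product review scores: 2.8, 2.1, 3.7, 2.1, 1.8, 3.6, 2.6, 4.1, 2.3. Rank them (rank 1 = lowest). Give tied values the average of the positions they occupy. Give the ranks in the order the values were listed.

Sorted (ascending): 1.8, 2.1, 2.1, 2.3, 2.6, 2.8, 3.6, 3.7, 4.1
The 2 values of 2.1 occupy positions 2–3 → average rank (2+3)/2 = 2.5.

6, 2.5, 8, 2.5, 1, 7, 5, 9, 4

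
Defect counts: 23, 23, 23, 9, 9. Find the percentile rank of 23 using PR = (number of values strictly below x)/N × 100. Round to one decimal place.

N = 5.
Strictly below 23: 2. Equal to 23: 3.
PR = 2/5 × 100 = 40.0

40.0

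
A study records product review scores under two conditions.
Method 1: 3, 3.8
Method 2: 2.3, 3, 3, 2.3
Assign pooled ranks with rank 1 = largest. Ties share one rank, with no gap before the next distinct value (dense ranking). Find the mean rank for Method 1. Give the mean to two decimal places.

Sorted (descending): 3.8, 3, 3, 3, 2.3, 2.3
The 3 values of 3 share dense rank 2.
The 2 values of 2.3 share dense rank 3.
Remaining distinct values take the next consecutive integers.
Method 1 values → pooled ranks: 3→2, 3.8→1
Mean rank = (2 + 1) / 2 = 1.50

1.50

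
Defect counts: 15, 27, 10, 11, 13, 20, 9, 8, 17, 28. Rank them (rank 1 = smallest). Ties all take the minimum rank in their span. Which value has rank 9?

Sorted (ascending): 8, 9, 10, 11, 13, 15, 17, 20, 27, 28
No ties — each value takes its position as its rank.
Rank 9 → value 27.

27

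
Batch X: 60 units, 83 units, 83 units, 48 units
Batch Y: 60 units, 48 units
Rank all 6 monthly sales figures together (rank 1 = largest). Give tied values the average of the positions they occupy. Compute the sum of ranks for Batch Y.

9

Sorted (descending): 83, 83, 60, 60, 48, 48
The 2 values of 83 occupy positions 1–2 → average rank (1+2)/2 = 1.5.
The 2 values of 60 occupy positions 3–4 → average rank (3+4)/2 = 3.5.
The 2 values of 48 occupy positions 5–6 → average rank (5+6)/2 = 5.5.
Batch Y values → pooled ranks: 60→3.5, 48→5.5
Rank sum = 3.5 + 5.5 = 9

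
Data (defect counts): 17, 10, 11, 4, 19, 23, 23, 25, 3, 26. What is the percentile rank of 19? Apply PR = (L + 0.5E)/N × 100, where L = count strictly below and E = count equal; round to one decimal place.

N = 10.
Strictly below 19: 5. Equal to 19: 1.
PR = (5 + 0.5·1)/10 × 100 = 55.0

55.0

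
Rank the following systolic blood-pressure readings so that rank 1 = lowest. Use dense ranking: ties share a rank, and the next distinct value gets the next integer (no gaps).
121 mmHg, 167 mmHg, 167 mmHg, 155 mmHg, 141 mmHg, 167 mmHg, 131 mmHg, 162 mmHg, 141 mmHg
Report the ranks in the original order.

1, 6, 6, 4, 3, 6, 2, 5, 3

Sorted (ascending): 121, 131, 141, 141, 155, 162, 167, 167, 167
The 2 values of 141 share dense rank 3.
The 3 values of 167 share dense rank 6.
Remaining distinct values take the next consecutive integers.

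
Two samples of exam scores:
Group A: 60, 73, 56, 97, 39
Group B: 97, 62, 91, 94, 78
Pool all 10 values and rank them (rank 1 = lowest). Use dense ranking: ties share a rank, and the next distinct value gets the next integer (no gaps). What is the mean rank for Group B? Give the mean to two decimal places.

Sorted (ascending): 39, 56, 60, 62, 73, 78, 91, 94, 97, 97
The 2 values of 97 share dense rank 9.
Remaining distinct values take the next consecutive integers.
Group B values → pooled ranks: 97→9, 62→4, 91→7, 94→8, 78→6
Mean rank = (9 + 4 + 7 + 8 + 6) / 5 = 6.80

6.80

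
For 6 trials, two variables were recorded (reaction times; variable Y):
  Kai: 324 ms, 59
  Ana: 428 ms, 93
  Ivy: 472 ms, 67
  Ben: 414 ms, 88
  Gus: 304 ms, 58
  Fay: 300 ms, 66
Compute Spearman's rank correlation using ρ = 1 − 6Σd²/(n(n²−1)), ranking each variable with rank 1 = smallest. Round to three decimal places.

0.657

Ranks of variable 1: 3, 5, 6, 4, 2, 1
Ranks of variable 2: 2, 6, 4, 5, 1, 3
d = r₁ − r₂: 1, -1, 2, -1, 1, -2
d²: 1, 1, 4, 1, 1, 4; Σd² = 12
ρ = 1 − 6·12/(6·35) = 1 − 72/210 = 0.657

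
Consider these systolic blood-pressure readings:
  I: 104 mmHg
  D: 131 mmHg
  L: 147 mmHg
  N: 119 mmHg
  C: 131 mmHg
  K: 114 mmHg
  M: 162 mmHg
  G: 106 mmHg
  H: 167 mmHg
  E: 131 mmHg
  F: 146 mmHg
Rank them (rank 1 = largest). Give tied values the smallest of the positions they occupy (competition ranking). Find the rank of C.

5

Sorted (descending): 167, 162, 147, 146, 131, 131, 131, 119, 114, 106, 104
The 3 values of 131 occupy positions 5–7 → each gets rank 5.
C has value 131 mmHg → rank 5.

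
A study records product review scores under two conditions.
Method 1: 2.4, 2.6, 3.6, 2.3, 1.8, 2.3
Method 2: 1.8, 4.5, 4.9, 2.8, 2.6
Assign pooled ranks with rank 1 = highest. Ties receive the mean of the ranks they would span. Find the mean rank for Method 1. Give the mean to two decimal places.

Sorted (descending): 4.9, 4.5, 3.6, 2.8, 2.6, 2.6, 2.4, 2.3, 2.3, 1.8, 1.8
The 2 values of 2.6 occupy positions 5–6 → average rank (5+6)/2 = 5.5.
The 2 values of 2.3 occupy positions 8–9 → average rank (8+9)/2 = 8.5.
The 2 values of 1.8 occupy positions 10–11 → average rank (10+11)/2 = 10.5.
Method 1 values → pooled ranks: 2.4→7, 2.6→5.5, 3.6→3, 2.3→8.5, 1.8→10.5, 2.3→8.5
Mean rank = (7 + 5.5 + 3 + 8.5 + 10.5 + 8.5) / 6 = 7.17

7.17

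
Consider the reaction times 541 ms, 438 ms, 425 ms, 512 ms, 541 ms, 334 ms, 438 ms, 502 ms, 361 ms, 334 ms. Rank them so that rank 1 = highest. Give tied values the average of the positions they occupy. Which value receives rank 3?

Sorted (descending): 541, 541, 512, 502, 438, 438, 425, 361, 334, 334
The 2 values of 541 occupy positions 1–2 → average rank (1+2)/2 = 1.5.
The 2 values of 438 occupy positions 5–6 → average rank (5+6)/2 = 5.5.
The 2 values of 334 occupy positions 9–10 → average rank (9+10)/2 = 9.5.
Rank 3 → value 512.

512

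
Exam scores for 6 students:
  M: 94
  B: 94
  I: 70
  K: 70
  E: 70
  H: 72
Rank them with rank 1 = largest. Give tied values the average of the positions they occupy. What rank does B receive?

1.5

Sorted (descending): 94, 94, 72, 70, 70, 70
The 2 values of 94 occupy positions 1–2 → average rank (1+2)/2 = 1.5.
The 3 values of 70 occupy positions 4–6 → average rank 5.
B has value 94 → rank 1.5.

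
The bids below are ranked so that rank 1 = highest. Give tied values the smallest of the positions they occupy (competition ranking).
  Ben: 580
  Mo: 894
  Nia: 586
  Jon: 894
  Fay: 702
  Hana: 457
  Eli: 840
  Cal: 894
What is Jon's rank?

1

Sorted (descending): 894, 894, 894, 840, 702, 586, 580, 457
The 3 values of 894 occupy positions 1–3 → each gets rank 1.
Jon has value 894 → rank 1.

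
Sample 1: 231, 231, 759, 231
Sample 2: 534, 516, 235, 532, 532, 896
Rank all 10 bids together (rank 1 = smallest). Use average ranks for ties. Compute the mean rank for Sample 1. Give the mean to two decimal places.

Sorted (ascending): 231, 231, 231, 235, 516, 532, 532, 534, 759, 896
The 3 values of 231 occupy positions 1–3 → average rank 2.
The 2 values of 532 occupy positions 6–7 → average rank (6+7)/2 = 6.5.
Sample 1 values → pooled ranks: 231→2, 231→2, 759→9, 231→2
Mean rank = (2 + 2 + 9 + 2) / 4 = 3.75

3.75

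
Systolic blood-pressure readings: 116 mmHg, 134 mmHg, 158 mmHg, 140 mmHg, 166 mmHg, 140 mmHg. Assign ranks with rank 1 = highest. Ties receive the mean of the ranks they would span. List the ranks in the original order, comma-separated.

6, 5, 2, 3.5, 1, 3.5

Sorted (descending): 166, 158, 140, 140, 134, 116
The 2 values of 140 occupy positions 3–4 → average rank (3+4)/2 = 3.5.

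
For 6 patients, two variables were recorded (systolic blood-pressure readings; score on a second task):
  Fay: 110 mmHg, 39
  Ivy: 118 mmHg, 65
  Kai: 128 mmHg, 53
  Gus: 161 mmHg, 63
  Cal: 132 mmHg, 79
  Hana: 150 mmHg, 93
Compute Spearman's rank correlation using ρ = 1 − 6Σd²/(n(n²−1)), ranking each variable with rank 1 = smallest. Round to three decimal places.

Ranks of variable 1: 1, 2, 3, 6, 4, 5
Ranks of variable 2: 1, 4, 2, 3, 5, 6
d = r₁ − r₂: 0, -2, 1, 3, -1, -1
d²: 0, 4, 1, 9, 1, 1; Σd² = 16
ρ = 1 − 6·16/(6·35) = 1 − 96/210 = 0.543

0.543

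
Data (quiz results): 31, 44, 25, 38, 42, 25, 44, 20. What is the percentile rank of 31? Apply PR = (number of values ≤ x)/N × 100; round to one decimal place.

50.0

N = 8.
Strictly below 31: 3. Equal to 31: 1.
PR = 4/8 × 100 = 50.0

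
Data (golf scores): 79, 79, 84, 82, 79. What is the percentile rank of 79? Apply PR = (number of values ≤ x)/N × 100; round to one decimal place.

60.0

N = 5.
Strictly below 79: 0. Equal to 79: 3.
PR = 3/5 × 100 = 60.0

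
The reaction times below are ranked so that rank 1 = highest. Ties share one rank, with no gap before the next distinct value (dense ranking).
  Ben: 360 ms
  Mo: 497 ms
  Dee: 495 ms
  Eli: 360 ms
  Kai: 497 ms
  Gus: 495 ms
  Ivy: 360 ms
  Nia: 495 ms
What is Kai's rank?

Sorted (descending): 497, 497, 495, 495, 495, 360, 360, 360
The 2 values of 497 share dense rank 1.
The 3 values of 495 share dense rank 2.
The 3 values of 360 share dense rank 3.
Kai has value 497 ms → rank 1.

1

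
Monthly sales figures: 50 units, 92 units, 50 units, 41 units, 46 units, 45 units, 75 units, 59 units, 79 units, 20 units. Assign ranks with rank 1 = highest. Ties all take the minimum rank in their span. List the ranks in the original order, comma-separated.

5, 1, 5, 9, 7, 8, 3, 4, 2, 10

Sorted (descending): 92, 79, 75, 59, 50, 50, 46, 45, 41, 20
The 2 values of 50 occupy positions 5–6 → each gets rank 5.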